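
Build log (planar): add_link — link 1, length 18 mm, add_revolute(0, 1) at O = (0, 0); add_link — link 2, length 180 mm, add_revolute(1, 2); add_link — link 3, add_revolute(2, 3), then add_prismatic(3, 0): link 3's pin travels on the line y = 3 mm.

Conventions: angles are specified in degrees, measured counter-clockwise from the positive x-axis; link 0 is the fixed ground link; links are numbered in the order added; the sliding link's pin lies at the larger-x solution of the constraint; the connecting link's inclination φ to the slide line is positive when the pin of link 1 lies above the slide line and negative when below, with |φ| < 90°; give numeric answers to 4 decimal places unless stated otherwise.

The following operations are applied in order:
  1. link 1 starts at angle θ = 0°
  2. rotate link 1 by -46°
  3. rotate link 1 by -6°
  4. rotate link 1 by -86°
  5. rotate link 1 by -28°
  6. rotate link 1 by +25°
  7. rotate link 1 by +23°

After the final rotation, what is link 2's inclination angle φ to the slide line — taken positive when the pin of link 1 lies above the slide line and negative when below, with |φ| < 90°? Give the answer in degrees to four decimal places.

geometry: r = 18 mm, L = 180 mm, e = 3 mm; θ starts at 0°
rotate link 1 by -46°: θ ← 0° -46° = -46°
rotate link 1 by -6°: θ ← -46° -6° = -52°
rotate link 1 by -86°: θ ← -52° -86° = -138°
rotate link 1 by -28°: θ ← -138° -28° = -166°
rotate link 1 by +25°: θ ← -166° +25° = -141°
rotate link 1 by +23°: θ ← -141° +23° = -118°
h = r sin θ − e = -15.893057 − 3 = -18.893057
sin φ = h / L = -18.893057 / 180 = -0.10496143
φ = arcsin(-0.10496143) = -6.024944°

-6.0249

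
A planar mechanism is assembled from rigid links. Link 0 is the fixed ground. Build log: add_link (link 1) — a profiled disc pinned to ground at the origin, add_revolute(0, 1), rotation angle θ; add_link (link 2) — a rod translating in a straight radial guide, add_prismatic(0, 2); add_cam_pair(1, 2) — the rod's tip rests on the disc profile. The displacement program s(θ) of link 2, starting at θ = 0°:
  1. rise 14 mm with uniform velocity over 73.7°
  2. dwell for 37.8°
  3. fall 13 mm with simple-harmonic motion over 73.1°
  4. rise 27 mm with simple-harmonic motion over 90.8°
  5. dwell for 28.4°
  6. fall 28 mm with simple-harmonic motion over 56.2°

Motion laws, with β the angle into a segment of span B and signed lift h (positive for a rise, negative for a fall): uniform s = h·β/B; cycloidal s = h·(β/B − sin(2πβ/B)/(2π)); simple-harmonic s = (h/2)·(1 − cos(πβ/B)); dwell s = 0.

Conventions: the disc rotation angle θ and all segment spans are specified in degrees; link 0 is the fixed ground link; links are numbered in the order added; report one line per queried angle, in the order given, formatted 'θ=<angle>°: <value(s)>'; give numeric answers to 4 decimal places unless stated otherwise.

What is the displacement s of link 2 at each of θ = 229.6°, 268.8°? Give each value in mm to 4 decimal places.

seg 1 [0°–73.7°] uniform, h=14: full span → s += 14 → s = 14.0000
seg 2 [73.7°–111.5°] dwell: s stays 14.0000
seg 3 [111.5°–184.6°] simple-harmonic, h=-13: full span → s += -13 → s = 1.0000
seg 4 [184.6°–275.4°] simple-harmonic, h=27: θ=229.6° here. β=45, B=90.8. 27/2·(1 − cos(π·0.4956)) = 13.3132 → s = 14.3132
seg 4 [184.6°–275.4°] simple-harmonic, h=27: θ=268.8° here. β=84.2, B=90.8. 27/2·(1 − cos(π·0.9273)) = 26.6495 → s = 27.6495

θ=229.6°: 14.3132
θ=268.8°: 27.6495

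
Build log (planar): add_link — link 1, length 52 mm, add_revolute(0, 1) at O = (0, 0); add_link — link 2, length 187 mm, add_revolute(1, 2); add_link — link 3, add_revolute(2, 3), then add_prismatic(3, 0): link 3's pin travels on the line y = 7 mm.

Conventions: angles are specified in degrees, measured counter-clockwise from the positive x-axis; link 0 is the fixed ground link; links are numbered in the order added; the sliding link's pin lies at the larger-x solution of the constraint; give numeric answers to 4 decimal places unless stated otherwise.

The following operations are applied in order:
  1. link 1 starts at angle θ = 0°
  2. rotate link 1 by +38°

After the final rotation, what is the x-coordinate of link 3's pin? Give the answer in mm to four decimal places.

geometry: r = 52 mm, L = 187 mm, e = 7 mm; θ starts at 0°
rotate link 1 by +38°: θ ← 0° +38° = 38°
crank pin P = (r cos θ, r sin θ) = (40.976559, 32.014397)
h = r sin θ − e = 32.014397 − 7 = 25.014397
x = r cos θ + √(L² − h²) = 40.976559 + 185.319400 = 226.295959

226.2960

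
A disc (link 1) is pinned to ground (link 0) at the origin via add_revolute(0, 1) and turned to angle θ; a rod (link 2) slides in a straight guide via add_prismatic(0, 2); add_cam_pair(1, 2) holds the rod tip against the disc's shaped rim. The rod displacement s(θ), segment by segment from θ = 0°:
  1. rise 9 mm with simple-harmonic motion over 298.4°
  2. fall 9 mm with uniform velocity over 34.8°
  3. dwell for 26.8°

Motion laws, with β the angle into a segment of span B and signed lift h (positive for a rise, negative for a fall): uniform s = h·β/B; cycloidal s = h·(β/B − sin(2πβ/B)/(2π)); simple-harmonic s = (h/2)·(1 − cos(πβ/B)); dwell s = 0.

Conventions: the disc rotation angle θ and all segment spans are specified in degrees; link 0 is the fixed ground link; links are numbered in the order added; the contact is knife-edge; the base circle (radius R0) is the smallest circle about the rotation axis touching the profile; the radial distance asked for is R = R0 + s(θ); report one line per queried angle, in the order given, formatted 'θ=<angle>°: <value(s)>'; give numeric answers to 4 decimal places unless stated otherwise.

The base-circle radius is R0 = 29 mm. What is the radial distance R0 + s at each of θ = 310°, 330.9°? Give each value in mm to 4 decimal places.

segment 1 (0° to 298.4°, simple-harmonic, h = 9) is passed completely: s = 0.0000 + (9) = 9.0000
θ = 310° falls in segment 2 (298.4° to 333.2°, uniform, h = -9): β = 310 − 298.4 = 11.6°, B = 34.8°; Δs = -9·11.6/34.8 = -3.0000; s = 9.0000 − 3.0000 = 6.0000
θ = 330.9° falls in segment 2 (298.4° to 333.2°, uniform, h = -9): β = 330.9 − 298.4 = 32.5°, B = 34.8°; Δs = -9·32.5/34.8 = -8.4052; s = 9.0000 − 8.4052 = 0.5948
θ=310°: R = R0 + s = 29 + 6.0000 = 35.0000
θ=330.9°: R = R0 + s = 29 + 0.5948 = 29.5948

θ=310°: 35.0000
θ=330.9°: 29.5948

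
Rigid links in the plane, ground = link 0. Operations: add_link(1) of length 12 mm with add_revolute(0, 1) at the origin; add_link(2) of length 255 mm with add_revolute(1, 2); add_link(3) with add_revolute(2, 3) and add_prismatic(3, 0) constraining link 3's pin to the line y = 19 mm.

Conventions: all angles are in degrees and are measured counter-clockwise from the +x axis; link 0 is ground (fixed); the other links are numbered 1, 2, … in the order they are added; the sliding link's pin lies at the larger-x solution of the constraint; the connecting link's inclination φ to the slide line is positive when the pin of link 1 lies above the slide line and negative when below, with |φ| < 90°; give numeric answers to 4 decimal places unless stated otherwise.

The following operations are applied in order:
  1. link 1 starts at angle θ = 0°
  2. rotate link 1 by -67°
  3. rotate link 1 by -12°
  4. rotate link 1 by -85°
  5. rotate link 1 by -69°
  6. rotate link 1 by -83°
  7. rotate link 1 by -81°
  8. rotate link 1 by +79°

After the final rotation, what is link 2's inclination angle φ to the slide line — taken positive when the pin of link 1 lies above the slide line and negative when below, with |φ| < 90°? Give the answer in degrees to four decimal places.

geometry: r = 12 mm, L = 255 mm, e = 19 mm; θ starts at 0°
rotate link 1 by -67°: θ ← 0° -67° = -67°
rotate link 1 by -12°: θ ← -67° -12° = -79°
rotate link 1 by -85°: θ ← -79° -85° = -164°
rotate link 1 by -69°: θ ← -164° -69° = -233°
rotate link 1 by -83°: θ ← -233° -83° = -316°
rotate link 1 by -81°: θ ← -316° -81° = -397°
rotate link 1 by +79°: θ ← -397° +79° = -318°
h = r sin θ − e = 8.029567 − 19 = -10.970433
sin φ = h / L = -10.970433 / 255 = -0.04302130
φ = arcsin(-0.04302130) = -2.465700°

-2.4657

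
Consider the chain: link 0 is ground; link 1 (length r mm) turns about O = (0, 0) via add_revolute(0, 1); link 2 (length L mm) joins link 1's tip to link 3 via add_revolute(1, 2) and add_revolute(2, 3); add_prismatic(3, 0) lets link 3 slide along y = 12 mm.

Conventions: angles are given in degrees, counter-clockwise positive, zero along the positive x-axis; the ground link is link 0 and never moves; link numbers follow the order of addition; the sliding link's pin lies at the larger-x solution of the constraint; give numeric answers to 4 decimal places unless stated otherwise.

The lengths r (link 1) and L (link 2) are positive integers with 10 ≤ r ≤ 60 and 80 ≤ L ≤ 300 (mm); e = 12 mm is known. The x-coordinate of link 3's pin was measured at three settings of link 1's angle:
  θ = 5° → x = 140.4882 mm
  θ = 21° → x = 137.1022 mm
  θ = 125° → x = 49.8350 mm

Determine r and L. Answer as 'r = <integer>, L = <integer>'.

constraint per measurement: (x − r cos θ)² + (r sin θ − e)² = L²
subtracting the θ₁ and θ₂ equations cancels the r² and L² terms:
r = (x₁² − x₂²) / (2[(x₁cos θ₁ + e sin θ₁) − (x₂cos θ₂ + e sin θ₂)]) = 53.9991 → r = 54
L² = (x₁ − r cos θ₁)² + (r sin θ₁ − e)² = 7568.9917 → L = 87.0000 → L = 87
check at θ₃=125°: x = 49.8350 (printed 49.8350) ✓

r = 54, L = 87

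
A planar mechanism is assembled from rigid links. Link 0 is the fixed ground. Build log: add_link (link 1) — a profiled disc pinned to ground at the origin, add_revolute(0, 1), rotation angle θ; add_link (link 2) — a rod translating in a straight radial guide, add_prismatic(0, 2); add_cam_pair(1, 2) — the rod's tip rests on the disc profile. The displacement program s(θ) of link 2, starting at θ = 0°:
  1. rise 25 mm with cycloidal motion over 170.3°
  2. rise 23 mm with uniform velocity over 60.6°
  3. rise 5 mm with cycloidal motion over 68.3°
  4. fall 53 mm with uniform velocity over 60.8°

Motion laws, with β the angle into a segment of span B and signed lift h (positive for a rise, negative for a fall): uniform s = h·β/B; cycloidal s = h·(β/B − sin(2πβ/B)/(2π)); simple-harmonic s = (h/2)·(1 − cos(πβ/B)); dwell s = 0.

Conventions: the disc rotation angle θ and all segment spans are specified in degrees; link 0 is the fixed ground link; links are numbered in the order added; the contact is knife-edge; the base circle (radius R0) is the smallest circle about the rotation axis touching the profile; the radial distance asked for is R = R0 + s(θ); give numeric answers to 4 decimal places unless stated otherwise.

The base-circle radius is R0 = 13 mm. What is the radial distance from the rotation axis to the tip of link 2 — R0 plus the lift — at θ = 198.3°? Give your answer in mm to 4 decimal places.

seg 1 [0°–170.3°] cycloidal, h=25: full span → s += 25 → s = 25.0000
seg 2 [170.3°–230.9°] uniform, h=23: θ=198.3° here. β=28, B=60.6. 23·28/60.6 = 10.6271 → s = 35.6271
R = R0 + s = 13 + 35.6271 = 48.6271

48.6271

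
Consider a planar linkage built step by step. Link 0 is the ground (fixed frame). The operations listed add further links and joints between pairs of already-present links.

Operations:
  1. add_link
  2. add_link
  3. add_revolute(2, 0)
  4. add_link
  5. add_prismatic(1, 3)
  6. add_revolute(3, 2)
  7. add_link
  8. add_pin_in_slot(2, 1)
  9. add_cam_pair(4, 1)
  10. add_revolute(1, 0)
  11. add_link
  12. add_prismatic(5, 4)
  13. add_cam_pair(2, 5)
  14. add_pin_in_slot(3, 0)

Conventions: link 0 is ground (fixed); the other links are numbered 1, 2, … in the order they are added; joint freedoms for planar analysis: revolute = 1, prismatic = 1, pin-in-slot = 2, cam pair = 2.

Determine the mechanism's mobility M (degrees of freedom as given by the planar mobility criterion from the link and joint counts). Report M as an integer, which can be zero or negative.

L=1 J1=0 J2=0
add link → L=2 J1=0 J2=0
add link → L=3 J1=0 J2=0
R@2,0 dof=1 J1 → L=3 J1=1 J2=0
add link → L=4 J1=1 J2=0
P@1,3 dof=1 J1 → L=4 J1=2 J2=0
R@3,2 dof=1 J1 → L=4 J1=3 J2=0
add link → L=5 J1=3 J2=0
PS@2,1 dof=2 J2 → L=5 J1=3 J2=1
C@4,1 dof=2 J2 → L=5 J1=3 J2=2
R@1,0 dof=1 J1 → L=5 J1=4 J2=2
add link → L=6 J1=4 J2=2
P@5,4 dof=1 J1 → L=6 J1=5 J2=2
C@2,5 dof=2 J2 → L=6 J1=5 J2=3
PS@3,0 dof=2 J2 → L=6 J1=5 J2=4
M=3(L−1)−2J1−J2=3·5−2·5−4=1

M = 1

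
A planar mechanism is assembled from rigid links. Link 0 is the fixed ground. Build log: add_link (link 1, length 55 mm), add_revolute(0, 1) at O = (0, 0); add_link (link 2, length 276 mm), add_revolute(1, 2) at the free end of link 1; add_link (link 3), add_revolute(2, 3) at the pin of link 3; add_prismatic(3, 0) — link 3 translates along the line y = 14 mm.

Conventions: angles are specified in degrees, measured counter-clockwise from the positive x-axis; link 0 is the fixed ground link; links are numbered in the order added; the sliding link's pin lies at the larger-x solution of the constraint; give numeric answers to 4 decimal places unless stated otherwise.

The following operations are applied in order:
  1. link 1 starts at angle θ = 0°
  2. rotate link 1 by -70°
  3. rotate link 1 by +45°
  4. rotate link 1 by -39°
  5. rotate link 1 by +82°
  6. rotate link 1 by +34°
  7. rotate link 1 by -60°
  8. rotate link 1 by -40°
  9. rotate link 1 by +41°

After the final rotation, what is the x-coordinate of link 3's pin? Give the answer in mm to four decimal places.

geometry: r = 55 mm, L = 276 mm, e = 14 mm; θ starts at 0°
rotate link 1 by -70°: θ ← 0° -70° = -70°
rotate link 1 by +45°: θ ← -70° +45° = -25°
rotate link 1 by -39°: θ ← -25° -39° = -64°
rotate link 1 by +82°: θ ← -64° +82° = 18°
rotate link 1 by +34°: θ ← 18° +34° = 52°
rotate link 1 by -60°: θ ← 52° -60° = -8°
rotate link 1 by -40°: θ ← -8° -40° = -48°
rotate link 1 by +41°: θ ← -48° +41° = -7°
crank pin P = (r cos θ, r sin θ) = (54.590038, -6.702814)
h = r sin θ − e = -6.702814 − 14 = -20.702814
x = r cos θ + √(L² − h²) = 54.590038 + 275.222444 = 329.812482

329.8125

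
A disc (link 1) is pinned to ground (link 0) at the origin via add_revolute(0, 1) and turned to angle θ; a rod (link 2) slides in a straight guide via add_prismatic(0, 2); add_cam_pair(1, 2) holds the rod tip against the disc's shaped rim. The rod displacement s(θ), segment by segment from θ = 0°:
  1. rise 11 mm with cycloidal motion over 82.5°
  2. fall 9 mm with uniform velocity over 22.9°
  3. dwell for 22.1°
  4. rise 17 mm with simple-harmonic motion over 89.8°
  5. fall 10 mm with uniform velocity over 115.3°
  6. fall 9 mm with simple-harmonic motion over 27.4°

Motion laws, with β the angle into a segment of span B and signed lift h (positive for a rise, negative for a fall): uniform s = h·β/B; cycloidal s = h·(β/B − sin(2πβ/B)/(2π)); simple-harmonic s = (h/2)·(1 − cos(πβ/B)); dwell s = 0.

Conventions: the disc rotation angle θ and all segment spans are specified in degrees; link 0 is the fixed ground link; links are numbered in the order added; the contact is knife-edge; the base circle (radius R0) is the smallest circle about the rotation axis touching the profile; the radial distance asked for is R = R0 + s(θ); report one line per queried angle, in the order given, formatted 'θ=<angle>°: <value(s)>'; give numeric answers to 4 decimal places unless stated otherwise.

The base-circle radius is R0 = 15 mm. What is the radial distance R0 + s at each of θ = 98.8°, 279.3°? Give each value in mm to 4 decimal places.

segment 1 (0° to 82.5°, cycloidal, h = 11) is passed completely: s = 0.0000 + (11) = 11.0000
θ = 98.8° falls in segment 2 (82.5° to 105.4°, uniform, h = -9): β = 98.8 − 82.5 = 16.3°, B = 22.9°; Δs = -9·16.3/22.9 = -6.4061; s = 11.0000 − 6.4061 = 4.5939
segment 2 (82.5° to 105.4°, uniform, h = -9) is passed completely: s = 11.0000 + (-9) = 2.0000
segment 3 (105.4° to 127.5°, dwell): s unchanged at 2.0000
segment 4 (127.5° to 217.3°, simple-harmonic, h = 17) is passed completely: s = 2.0000 + (17) = 19.0000
θ = 279.3° falls in segment 5 (217.3° to 332.6°, uniform, h = -10): β = 279.3 − 217.3 = 62°, B = 115.3°; Δs = -10·62/115.3 = -5.3773; s = 19.0000 − 5.3773 = 13.6227
θ=98.8°: R = R0 + s = 15 + 4.5939 = 19.5939
θ=279.3°: R = R0 + s = 15 + 13.6227 = 28.6227

θ=98.8°: 19.5939
θ=279.3°: 28.6227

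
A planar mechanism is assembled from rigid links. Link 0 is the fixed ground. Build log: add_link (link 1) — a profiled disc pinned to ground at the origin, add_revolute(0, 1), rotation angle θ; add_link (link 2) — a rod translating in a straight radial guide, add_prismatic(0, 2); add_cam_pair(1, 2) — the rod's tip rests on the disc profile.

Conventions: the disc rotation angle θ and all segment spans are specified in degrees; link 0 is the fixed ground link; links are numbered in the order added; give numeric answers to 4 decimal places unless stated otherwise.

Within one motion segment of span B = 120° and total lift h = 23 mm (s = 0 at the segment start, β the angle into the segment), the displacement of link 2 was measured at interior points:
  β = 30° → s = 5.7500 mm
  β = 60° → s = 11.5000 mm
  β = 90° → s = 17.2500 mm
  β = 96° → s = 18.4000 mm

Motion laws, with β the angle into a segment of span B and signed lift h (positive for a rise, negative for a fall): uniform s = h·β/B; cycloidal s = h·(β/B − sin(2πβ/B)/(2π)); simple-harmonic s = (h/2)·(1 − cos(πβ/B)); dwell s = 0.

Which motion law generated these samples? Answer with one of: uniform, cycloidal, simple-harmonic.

candidates at β/B = r: uniform s = h·r (linear in β); cycloidal s = h·(r − sin(2πr)/(2π)); simple-harmonic s = (h/2)(1 − cos(πr))
β=30°: printed 5.7500 | uniform 5.7500, cycloidal 2.0894, simple-harmonic 3.3683
β=60°: printed 11.5000 | uniform 11.5000, cycloidal 11.5000, simple-harmonic 11.5000
β=90°: printed 17.2500 | uniform 17.2500, cycloidal 20.9106, simple-harmonic 19.6317
β=96°: printed 18.4000 | uniform 18.4000, cycloidal 21.8814, simple-harmonic 20.8037
only one law matches every sample → uniform

uniform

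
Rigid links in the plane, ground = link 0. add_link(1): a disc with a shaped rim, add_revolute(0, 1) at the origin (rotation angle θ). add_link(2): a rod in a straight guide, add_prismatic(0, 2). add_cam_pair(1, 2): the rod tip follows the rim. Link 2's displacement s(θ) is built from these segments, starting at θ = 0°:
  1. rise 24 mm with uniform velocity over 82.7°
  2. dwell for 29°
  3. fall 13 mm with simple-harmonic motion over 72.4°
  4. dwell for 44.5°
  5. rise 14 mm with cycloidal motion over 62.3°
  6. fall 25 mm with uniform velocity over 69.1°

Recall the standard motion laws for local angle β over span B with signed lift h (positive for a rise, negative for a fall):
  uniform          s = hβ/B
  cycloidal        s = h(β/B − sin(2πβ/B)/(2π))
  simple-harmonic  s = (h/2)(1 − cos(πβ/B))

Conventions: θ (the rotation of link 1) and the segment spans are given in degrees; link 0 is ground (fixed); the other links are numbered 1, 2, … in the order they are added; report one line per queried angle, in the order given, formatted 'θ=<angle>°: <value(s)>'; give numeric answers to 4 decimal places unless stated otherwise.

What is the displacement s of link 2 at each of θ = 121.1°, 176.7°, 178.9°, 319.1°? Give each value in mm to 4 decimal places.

segment 1 (0° to 82.7°, uniform, h = 24) is passed completely: s = 0.0000 + (24) = 24.0000
segment 2 (82.7° to 111.7°, dwell): s unchanged at 24.0000
θ = 121.1° falls in segment 3 (111.7° to 184.1°, simple-harmonic, h = -13): β = 121.1 − 111.7 = 9.4°, B = 72.4°; Δs = -13/2·(1 − cos(π·0.1298)) = -0.5333; s = 24.0000 − 0.5333 = 23.4667
θ = 176.7° falls in segment 3 (111.7° to 184.1°, simple-harmonic, h = -13): β = 176.7 − 111.7 = 65°, B = 72.4°; Δs = -13/2·(1 − cos(π·0.8978)) = -12.6678; s = 24.0000 − 12.6678 = 11.3322
θ = 178.9° falls in segment 3 (111.7° to 184.1°, simple-harmonic, h = -13): β = 178.9 − 111.7 = 67.2°, B = 72.4°; Δs = -13/2·(1 − cos(π·0.9282)) = -12.8352; s = 24.0000 − 12.8352 = 11.1648
segment 3 (111.7° to 184.1°, simple-harmonic, h = -13) is passed completely: s = 24.0000 + (-13) = 11.0000
segment 4 (184.1° to 228.6°, dwell): s unchanged at 11.0000
segment 5 (228.6° to 290.9°, cycloidal, h = 14) is passed completely: s = 11.0000 + (14) = 25.0000
θ = 319.1° falls in segment 6 (290.9° to 360°, uniform, h = -25): β = 319.1 − 290.9 = 28.2°, B = 69.1°; Δs = -25·28.2/69.1 = -10.2026; s = 25.0000 − 10.2026 = 14.7974

θ=121.1°: 23.4667
θ=176.7°: 11.3322
θ=178.9°: 11.1648
θ=319.1°: 14.7974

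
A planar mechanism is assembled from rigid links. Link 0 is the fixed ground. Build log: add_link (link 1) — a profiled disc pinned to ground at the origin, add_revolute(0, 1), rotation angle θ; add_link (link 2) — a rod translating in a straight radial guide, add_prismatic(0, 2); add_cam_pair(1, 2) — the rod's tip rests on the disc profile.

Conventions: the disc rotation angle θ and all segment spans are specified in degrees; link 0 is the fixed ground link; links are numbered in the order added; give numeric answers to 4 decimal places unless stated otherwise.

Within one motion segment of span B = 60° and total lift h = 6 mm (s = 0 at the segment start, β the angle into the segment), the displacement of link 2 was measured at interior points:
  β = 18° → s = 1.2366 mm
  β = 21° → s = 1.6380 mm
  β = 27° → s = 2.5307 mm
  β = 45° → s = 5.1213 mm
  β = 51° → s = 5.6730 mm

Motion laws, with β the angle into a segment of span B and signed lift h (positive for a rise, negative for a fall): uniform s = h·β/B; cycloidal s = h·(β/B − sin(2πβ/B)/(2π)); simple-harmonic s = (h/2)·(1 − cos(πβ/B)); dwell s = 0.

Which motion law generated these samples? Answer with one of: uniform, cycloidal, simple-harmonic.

candidates at β/B = r: uniform s = h·r (linear in β); cycloidal s = h·(r − sin(2πr)/(2π)); simple-harmonic s = (h/2)(1 − cos(πr))
β=18°: printed 1.2366 | uniform 1.8000, cycloidal 0.8918, simple-harmonic 1.2366
β=21°: printed 1.6380 | uniform 2.1000, cycloidal 1.3274, simple-harmonic 1.6380
β=27°: printed 2.5307 | uniform 2.7000, cycloidal 2.4049, simple-harmonic 2.5307
β=45°: printed 5.1213 | uniform 4.5000, cycloidal 5.4549, simple-harmonic 5.1213
β=51°: printed 5.6730 | uniform 5.1000, cycloidal 5.8726, simple-harmonic 5.6730
only one law matches every sample → simple-harmonic

simple-harmonic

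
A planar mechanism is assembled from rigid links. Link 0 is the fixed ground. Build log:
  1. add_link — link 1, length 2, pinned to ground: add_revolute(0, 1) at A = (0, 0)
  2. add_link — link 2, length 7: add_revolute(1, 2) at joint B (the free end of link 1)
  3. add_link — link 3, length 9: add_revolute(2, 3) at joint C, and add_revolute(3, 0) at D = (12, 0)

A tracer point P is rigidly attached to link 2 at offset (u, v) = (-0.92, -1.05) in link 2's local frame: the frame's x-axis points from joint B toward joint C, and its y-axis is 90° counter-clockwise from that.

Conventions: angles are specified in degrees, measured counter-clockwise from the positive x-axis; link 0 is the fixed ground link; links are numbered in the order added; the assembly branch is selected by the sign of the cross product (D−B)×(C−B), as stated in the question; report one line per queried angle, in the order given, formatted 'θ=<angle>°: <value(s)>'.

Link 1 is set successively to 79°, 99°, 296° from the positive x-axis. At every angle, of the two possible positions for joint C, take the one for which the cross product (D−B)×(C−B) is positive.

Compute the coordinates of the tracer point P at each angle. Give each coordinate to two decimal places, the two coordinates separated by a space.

A=(0,0), D=(12.00,0)
θ=79°: B = A + 2.00·(cos79°, sin79°) = (0.3816, 1.9633)
θ=79°: |BD| = 11.7831
θ=79°: circle(B,7.00) ∩ circle(D,9.00): a=4.5337, h=5.3335
θ=79°:   candidates: C₊=(5.7406,6.4668) cross=62.845; C₋=(3.9633,-4.0510) cross=-62.845
θ=79°:   branch + wants cross > 0 → take C=(5.7406,6.4668) (cross=62.845)
θ=79°: ex = (C−B)/|BC| = (0.7656,0.6434); ey = (-0.6434,0.7656)
θ=79°: P = B + -0.92·ex + -1.05·ey = (0.3528,0.5675)
θ=99°: B = A + 2.00·(cos99°, sin99°) = (-0.3129, 1.9754)
θ=99°: |BD| = 12.4703
θ=99°: circle(B,7.00) ∩ circle(D,9.00): a=4.9521, h=4.9474
θ=99°:   candidates: C₊=(5.3604,6.0758) cross=61.695; C₋=(3.7930,-3.6940) cross=-61.695
θ=99°:   branch + wants cross > 0 → take C=(5.3604,6.0758) (cross=61.695)
θ=99°: ex = (C−B)/|BC| = (0.8105,0.5858); ey = (-0.5858,0.8105)
θ=99°: P = B + -0.92·ex + -1.05·ey = (-0.4434,0.5855)
θ=296°: B = A + 2.00·(cos296°, sin296°) = (0.8767, -1.7976)
θ=296°: |BD| = 11.2676
θ=296°: circle(B,7.00) ∩ circle(D,9.00): a=4.2138, h=5.5896
θ=296°:   candidates: C₊=(4.1448,4.3927) cross=62.982; C₋=(5.9283,-6.6434) cross=-62.982
θ=296°:   branch + wants cross > 0 → take C=(4.1448,4.3927) (cross=62.982)
θ=296°: ex = (C−B)/|BC| = (0.4669,0.8843); ey = (-0.8843,0.4669)
θ=296°: P = B + -0.92·ex + -1.05·ey = (1.3758,-3.1014)

θ=79°: 0.35 0.57
θ=99°: -0.44 0.59
θ=296°: 1.38 -3.10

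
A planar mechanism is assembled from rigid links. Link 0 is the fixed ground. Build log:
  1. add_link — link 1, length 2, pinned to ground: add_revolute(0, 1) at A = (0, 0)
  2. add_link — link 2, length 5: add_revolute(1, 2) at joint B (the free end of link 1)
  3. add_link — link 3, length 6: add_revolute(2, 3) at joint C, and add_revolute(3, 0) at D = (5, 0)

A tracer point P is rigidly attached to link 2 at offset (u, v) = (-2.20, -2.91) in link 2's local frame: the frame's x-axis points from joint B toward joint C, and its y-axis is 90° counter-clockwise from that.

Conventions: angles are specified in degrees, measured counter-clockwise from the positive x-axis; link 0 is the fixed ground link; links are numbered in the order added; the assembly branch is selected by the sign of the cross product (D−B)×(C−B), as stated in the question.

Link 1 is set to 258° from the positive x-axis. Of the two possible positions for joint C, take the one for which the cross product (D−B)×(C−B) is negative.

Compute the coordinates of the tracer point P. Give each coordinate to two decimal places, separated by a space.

A=(0,0), D=(5.00,0)
B = A + 2.00·(cos258°, sin258°) = (-0.4158, -1.9563)
|BD| = 5.7583
circle(B,5.00) ∩ circle(D,6.00): a=1.9240, h=4.6150
  candidates: C₊=(-0.1741,3.0379) cross=26.575; C₋=(2.9616,-5.6431) cross=-26.575
  branch - wants cross < 0 → take C=(2.9616,-5.6431) (cross=-26.575)
ex = (C−B)/|BC| = (0.6755,-0.7374); ey = (0.7374,0.6755)
P = B + -2.20·ex + -2.91·ey = (-4.0476,-2.2998)

-4.05 -2.30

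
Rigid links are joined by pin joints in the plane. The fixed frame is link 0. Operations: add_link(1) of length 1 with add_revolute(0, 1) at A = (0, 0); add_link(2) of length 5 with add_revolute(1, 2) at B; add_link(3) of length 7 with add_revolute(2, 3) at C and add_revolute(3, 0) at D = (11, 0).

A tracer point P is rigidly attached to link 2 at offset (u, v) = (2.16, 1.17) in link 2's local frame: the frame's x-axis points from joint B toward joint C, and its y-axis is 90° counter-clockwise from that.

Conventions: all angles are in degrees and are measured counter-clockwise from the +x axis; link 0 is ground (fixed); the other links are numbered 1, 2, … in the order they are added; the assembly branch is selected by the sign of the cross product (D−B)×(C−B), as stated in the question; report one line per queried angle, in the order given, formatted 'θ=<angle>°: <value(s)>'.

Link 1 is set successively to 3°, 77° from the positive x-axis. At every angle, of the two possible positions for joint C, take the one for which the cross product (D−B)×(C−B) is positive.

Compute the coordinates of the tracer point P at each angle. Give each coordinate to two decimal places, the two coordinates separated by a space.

A=(0,0), D=(11.00,0)
θ=3°: B = A + 1.00·(cos3°, sin3°) = (0.9986, 0.0523)
θ=3°: |BD| = 10.0015
θ=3°: circle(B,5.00) ∩ circle(D,7.00): a=3.8009, h=3.2485
θ=3°:   candidates: C₊=(4.8165,3.2809) cross=32.490; C₋=(4.7825,-3.2160) cross=-32.490
θ=3°:   branch + wants cross > 0 → take C=(4.8165,3.2809) (cross=32.490)
θ=3°: ex = (C−B)/|BC| = (0.7636,0.6457); ey = (-0.6457,0.7636)
θ=3°: P = B + 2.16·ex + 1.17·ey = (1.8925,2.3405)
θ=77°: B = A + 1.00·(cos77°, sin77°) = (0.2250, 0.9744)
θ=77°: |BD| = 10.8190
θ=77°: circle(B,5.00) ∩ circle(D,7.00): a=4.3003, h=2.5509
θ=77°:   candidates: C₊=(4.7376,3.1276) cross=27.598; C₋=(4.2781,-1.9534) cross=-27.598
θ=77°:   branch + wants cross > 0 → take C=(4.7376,3.1276) (cross=27.598)
θ=77°: ex = (C−B)/|BC| = (0.9025,0.4306); ey = (-0.4306,0.9025)
θ=77°: P = B + 2.16·ex + 1.17·ey = (1.6705,2.9605)

θ=3°: 1.89 2.34
θ=77°: 1.67 2.96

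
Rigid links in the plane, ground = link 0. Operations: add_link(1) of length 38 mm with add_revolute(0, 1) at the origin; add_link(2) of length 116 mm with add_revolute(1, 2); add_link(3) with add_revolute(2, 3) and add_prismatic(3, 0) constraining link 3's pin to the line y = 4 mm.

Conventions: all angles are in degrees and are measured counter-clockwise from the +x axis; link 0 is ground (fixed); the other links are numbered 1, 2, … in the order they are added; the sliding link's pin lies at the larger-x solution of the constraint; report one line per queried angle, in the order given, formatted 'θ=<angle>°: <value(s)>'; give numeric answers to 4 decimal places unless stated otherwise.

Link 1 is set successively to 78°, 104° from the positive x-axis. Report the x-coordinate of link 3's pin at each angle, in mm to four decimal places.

geometry: r = 38 mm, L = 116 mm, e = 4 mm
θ=78°: crank pin P = (r cos θ, r sin θ) = (7.900644, 37.169609)
θ=78°: h = r sin θ − e = 37.169609 − 4 = 33.169609
θ=78°: x = r cos θ + √(L² − h²) = 7.900644 + 111.156543 = 119.057187
θ=104°: crank pin P = (r cos θ, r sin θ) = (-9.193032, 36.871238)
θ=104°: h = r sin θ − e = 36.871238 − 4 = 32.871238
θ=104°: x = r cos θ + √(L² − h²) = -9.193032 + 111.245143 = 102.052111

θ=78°: 119.0572
θ=104°: 102.0521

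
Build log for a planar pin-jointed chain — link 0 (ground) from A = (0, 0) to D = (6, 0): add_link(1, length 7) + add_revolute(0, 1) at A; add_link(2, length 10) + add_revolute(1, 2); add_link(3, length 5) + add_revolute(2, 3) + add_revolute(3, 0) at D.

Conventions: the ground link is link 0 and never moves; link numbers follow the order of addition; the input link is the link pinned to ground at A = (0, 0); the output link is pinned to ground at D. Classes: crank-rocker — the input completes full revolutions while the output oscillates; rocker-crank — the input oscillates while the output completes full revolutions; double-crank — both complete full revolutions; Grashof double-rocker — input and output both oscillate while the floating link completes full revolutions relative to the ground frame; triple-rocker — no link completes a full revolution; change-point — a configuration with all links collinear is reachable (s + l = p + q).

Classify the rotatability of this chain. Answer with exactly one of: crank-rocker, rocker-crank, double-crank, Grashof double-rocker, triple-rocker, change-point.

lengths: ground=6, input=7, coupler=10, output=5
sorted: s=5 (shortest), l=10 (longest), p+q=13
s + l = 15 vs p + q = 13
s + l > p + q → non-Grashof → no link fully rotates → triple-rocker

triple-rocker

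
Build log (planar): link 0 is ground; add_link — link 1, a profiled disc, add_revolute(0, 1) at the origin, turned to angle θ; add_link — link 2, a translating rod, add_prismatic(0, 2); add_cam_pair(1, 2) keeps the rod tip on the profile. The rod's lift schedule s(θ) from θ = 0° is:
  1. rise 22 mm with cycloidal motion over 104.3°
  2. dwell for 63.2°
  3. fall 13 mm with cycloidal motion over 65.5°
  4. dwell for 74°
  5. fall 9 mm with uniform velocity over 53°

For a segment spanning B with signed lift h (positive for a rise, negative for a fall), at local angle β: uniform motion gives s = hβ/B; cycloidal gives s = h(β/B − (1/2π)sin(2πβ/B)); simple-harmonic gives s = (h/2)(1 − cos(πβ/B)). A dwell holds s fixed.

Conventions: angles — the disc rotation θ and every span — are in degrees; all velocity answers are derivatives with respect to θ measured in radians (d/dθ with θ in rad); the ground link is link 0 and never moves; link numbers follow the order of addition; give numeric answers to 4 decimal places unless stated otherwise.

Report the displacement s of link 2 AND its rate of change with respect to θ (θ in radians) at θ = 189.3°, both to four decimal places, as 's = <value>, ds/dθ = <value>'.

seg 1 [0°–104.3°] cycloidal, h=22: full span → s += 22 → s = 22.0000
seg 2 [104.3°–167.5°] dwell: s stays 22.0000
seg 3 [167.5°–233°] cycloidal, h=-13: θ=189.3° here. β=21.8, B=65.5. -13·(0.3328 − sin(2π·0.3328)/(2π)) = -2.5316 → s = 19.4684
velocity in seg [167.5°–233°] (cycloidal), θ in radians: β = 21.8° = 0.3805 rad, B = 65.5° = 1.1432 rad; ds/dθ = (h/B)(1 − cos(2πβ/B)) = ((-13)/1.1432)(1 − cos(2π·0.3328)) = -17.026003 mm/rad

s = 19.4684, ds/dθ = -17.0260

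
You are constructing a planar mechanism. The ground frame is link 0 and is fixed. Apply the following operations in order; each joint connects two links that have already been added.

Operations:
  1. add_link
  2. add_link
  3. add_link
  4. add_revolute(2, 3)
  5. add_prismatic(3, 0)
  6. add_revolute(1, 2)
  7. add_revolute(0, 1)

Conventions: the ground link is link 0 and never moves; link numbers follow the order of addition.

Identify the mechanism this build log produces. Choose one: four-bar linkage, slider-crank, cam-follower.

links: 4 (incl. ground); joints: 3 revolute, 1 prismatic, 0 higher (cam) pair, forming one closed loop
4 links, 3 revolutes + 1 prismatic in one loop → slider-crank

slider-crank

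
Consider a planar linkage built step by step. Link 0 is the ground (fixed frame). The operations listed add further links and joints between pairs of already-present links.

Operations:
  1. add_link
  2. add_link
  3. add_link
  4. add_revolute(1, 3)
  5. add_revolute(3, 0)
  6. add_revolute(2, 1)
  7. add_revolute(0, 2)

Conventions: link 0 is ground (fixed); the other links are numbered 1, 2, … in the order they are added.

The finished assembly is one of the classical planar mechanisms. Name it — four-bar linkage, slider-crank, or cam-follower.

links: 4 (incl. ground); joints: 4 revolute, 0 prismatic, 0 higher (cam) pair, forming one closed loop
4 links in a single 4R loop → four-bar linkage

four-bar linkage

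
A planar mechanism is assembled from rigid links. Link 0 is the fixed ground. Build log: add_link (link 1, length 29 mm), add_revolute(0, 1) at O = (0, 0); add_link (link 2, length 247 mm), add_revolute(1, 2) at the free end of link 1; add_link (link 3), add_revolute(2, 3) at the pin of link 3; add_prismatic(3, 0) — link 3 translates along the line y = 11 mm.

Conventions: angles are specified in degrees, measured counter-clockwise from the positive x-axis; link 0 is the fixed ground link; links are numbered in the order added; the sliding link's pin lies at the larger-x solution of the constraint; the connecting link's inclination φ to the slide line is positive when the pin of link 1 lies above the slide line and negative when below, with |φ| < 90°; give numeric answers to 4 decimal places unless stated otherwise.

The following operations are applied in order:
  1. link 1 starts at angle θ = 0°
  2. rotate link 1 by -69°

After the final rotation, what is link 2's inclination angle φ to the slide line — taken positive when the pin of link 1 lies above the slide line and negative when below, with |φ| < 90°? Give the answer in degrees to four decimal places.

geometry: r = 29 mm, L = 247 mm, e = 11 mm; θ starts at 0°
rotate link 1 by -69°: θ ← 0° -69° = -69°
h = r sin θ − e = -27.073832 − 11 = -38.073832
sin φ = h / L = -38.073832 / 247 = -0.15414507
φ = arcsin(-0.15414507) = -8.867217°

-8.8672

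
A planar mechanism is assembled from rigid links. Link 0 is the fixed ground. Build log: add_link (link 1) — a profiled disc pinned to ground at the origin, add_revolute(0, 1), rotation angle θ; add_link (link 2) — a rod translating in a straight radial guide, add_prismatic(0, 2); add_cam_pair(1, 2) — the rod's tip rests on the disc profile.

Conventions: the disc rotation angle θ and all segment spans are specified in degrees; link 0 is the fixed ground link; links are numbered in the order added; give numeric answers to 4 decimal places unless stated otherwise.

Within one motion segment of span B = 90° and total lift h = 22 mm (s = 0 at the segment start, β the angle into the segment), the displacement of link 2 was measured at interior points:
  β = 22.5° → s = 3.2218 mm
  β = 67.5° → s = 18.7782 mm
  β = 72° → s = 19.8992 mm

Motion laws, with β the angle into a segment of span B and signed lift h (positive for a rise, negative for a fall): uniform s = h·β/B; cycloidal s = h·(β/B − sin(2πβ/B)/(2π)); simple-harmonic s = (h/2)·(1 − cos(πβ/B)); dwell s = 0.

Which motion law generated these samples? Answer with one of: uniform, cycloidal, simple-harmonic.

candidates at β/B = r: uniform s = h·r (linear in β); cycloidal s = h·(r − sin(2πr)/(2π)); simple-harmonic s = (h/2)(1 − cos(πr))
β=22.5°: printed 3.2218 | uniform 5.5000, cycloidal 1.9986, simple-harmonic 3.2218
β=67.5°: printed 18.7782 | uniform 16.5000, cycloidal 20.0014, simple-harmonic 18.7782
β=72°: printed 19.8992 | uniform 17.6000, cycloidal 20.9300, simple-harmonic 19.8992
only one law matches every sample → simple-harmonic

simple-harmonic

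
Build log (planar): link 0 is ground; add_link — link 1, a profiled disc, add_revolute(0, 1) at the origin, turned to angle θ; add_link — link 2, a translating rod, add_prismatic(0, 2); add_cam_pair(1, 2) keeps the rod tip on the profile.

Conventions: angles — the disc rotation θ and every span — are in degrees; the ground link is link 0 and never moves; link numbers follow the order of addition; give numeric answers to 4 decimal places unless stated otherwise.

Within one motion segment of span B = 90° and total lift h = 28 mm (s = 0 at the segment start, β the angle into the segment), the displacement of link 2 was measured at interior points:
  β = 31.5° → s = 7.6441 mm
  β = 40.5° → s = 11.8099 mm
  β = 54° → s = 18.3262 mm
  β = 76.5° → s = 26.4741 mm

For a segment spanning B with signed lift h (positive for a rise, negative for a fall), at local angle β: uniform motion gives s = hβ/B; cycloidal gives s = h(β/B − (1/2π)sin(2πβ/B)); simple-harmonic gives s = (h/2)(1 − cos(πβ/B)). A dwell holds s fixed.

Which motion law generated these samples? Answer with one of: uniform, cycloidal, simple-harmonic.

candidates at β/B = r: uniform s = h·r (linear in β); cycloidal s = h·(r − sin(2πr)/(2π)); simple-harmonic s = (h/2)(1 − cos(πr))
β=31.5°: printed 7.6441 | uniform 9.8000, cycloidal 6.1947, simple-harmonic 7.6441
β=40.5°: printed 11.8099 | uniform 12.6000, cycloidal 11.2229, simple-harmonic 11.8099
β=54°: printed 18.3262 | uniform 16.8000, cycloidal 19.4194, simple-harmonic 18.3262
β=76.5°: printed 26.4741 | uniform 23.8000, cycloidal 27.4053, simple-harmonic 26.4741
only one law matches every sample → simple-harmonic

simple-harmonic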